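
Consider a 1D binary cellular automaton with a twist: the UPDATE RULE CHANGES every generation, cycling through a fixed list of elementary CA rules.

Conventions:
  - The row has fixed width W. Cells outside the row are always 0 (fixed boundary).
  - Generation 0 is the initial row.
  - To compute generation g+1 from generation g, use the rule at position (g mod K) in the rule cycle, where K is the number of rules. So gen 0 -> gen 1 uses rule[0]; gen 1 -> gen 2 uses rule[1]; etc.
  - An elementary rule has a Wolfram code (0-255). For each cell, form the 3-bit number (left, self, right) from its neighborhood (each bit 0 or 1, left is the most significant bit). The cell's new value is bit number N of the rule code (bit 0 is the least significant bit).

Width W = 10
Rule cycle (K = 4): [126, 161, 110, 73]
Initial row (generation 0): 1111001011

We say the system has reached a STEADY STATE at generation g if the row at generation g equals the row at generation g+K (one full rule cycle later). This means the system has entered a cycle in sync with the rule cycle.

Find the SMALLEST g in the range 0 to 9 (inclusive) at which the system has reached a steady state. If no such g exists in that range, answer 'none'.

Gen 0: 1111001011
Gen 1 (rule 126): 1001111111
Gen 2 (rule 161): 0000111110
Gen 3 (rule 110): 0001100010
Gen 4 (rule 73): 1101101000
Gen 5 (rule 126): 1111111100
Gen 6 (rule 161): 0111111001
Gen 7 (rule 110): 1100001011
Gen 8 (rule 73): 1101100011
Gen 9 (rule 126): 1111110111
Gen 10 (rule 161): 0111101010
Gen 11 (rule 110): 1100111110
Gen 12 (rule 73): 1100100010
Gen 13 (rule 126): 1111110111

Answer: 9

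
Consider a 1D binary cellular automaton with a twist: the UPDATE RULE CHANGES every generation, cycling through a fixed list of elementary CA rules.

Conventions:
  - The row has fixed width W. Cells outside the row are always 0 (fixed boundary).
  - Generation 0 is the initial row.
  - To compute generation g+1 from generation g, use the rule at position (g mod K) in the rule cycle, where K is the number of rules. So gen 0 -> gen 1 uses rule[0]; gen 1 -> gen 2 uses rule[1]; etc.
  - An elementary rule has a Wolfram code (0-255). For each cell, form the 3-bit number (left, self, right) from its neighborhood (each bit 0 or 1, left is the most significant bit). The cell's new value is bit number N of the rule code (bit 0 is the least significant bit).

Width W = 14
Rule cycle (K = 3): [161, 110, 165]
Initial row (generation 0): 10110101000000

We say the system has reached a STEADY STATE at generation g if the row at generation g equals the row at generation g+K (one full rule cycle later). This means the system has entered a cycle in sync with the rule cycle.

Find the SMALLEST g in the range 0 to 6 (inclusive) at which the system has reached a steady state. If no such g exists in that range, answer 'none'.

Answer: none

Derivation:
Gen 0: 10110101000000
Gen 1 (rule 161): 01001010011111
Gen 2 (rule 110): 11011110110001
Gen 3 (rule 165): 00101101000101
Gen 4 (rule 161): 10010010010010
Gen 5 (rule 110): 10110110110110
Gen 6 (rule 165): 11001001001000
Gen 7 (rule 161): 00000000000011
Gen 8 (rule 110): 00000000000111
Gen 9 (rule 165): 11111111110010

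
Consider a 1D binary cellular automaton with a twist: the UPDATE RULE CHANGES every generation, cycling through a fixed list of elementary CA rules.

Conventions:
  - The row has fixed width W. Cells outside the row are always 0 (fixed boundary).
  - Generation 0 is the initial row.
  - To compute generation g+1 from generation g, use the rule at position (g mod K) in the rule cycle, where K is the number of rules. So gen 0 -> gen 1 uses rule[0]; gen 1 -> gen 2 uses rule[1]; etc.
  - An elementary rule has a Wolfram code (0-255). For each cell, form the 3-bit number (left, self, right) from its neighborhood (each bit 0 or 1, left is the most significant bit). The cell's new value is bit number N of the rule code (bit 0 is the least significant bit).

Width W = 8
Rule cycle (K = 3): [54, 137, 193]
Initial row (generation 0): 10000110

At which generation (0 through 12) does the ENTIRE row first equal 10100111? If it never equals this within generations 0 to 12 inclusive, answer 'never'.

Answer: 8

Derivation:
Gen 0: 10000110
Gen 1 (rule 54): 11001001
Gen 2 (rule 137): 10000000
Gen 3 (rule 193): 00111111
Gen 4 (rule 54): 01000000
Gen 5 (rule 137): 00011111
Gen 6 (rule 193): 11001111
Gen 7 (rule 54): 00110000
Gen 8 (rule 137): 10100111
Gen 9 (rule 193): 00000011
Gen 10 (rule 54): 00000100
Gen 11 (rule 137): 11110001
Gen 12 (rule 193): 01110100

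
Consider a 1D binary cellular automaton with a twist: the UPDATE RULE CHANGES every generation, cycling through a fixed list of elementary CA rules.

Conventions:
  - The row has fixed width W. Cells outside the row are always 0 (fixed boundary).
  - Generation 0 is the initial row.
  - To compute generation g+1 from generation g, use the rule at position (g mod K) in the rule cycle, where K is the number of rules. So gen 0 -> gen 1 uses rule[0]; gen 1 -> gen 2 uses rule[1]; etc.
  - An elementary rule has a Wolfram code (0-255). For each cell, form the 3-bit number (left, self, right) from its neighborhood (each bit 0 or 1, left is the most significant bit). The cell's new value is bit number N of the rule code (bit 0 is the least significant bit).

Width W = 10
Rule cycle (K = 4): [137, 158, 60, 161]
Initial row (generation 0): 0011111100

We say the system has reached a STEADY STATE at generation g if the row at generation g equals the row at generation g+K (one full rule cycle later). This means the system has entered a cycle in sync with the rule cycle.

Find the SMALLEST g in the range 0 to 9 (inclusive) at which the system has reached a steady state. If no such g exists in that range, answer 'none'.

Gen 0: 0011111100
Gen 1 (rule 137): 1011111001
Gen 2 (rule 158): 1011110111
Gen 3 (rule 60): 1110001100
Gen 4 (rule 161): 0100100001
Gen 5 (rule 137): 0000001100
Gen 6 (rule 158): 0000011010
Gen 7 (rule 60): 0000010111
Gen 8 (rule 161): 1111001010
Gen 9 (rule 137): 1110000000
Gen 10 (rule 158): 1101000000
Gen 11 (rule 60): 1011100000
Gen 12 (rule 161): 0101001111
Gen 13 (rule 137): 0000001110

Answer: none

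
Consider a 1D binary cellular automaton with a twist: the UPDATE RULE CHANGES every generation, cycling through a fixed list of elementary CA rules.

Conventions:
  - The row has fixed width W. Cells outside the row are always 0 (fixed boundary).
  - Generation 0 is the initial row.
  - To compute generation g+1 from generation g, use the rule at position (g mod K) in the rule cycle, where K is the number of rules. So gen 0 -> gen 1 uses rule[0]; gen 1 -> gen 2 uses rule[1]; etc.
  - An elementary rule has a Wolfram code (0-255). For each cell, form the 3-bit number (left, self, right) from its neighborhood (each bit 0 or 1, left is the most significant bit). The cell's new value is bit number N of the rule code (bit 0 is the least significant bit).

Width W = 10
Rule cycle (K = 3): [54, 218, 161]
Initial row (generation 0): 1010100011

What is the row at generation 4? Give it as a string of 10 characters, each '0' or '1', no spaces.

Answer: 1000010000

Derivation:
Gen 0: 1010100011
Gen 1 (rule 54): 1111110100
Gen 2 (rule 218): 1111110010
Gen 3 (rule 161): 0111100000
Gen 4 (rule 54): 1000010000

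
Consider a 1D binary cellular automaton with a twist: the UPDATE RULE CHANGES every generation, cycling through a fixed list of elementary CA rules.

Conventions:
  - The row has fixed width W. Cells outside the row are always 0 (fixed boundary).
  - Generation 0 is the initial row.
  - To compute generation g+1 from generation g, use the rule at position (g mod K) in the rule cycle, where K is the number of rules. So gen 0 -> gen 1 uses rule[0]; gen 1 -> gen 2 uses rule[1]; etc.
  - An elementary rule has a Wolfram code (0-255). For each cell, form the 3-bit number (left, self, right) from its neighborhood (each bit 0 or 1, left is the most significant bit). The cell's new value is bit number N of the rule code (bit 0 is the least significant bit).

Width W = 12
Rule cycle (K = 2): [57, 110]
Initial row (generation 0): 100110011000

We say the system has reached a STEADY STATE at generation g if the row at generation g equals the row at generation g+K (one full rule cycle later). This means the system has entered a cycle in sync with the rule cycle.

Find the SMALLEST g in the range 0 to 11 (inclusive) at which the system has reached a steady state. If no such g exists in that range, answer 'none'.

Answer: none

Derivation:
Gen 0: 100110011000
Gen 1 (rule 57): 010101010111
Gen 2 (rule 110): 111111111101
Gen 3 (rule 57): 100000000010
Gen 4 (rule 110): 100000000110
Gen 5 (rule 57): 011111110101
Gen 6 (rule 110): 110000011111
Gen 7 (rule 57): 101111010000
Gen 8 (rule 110): 111001110000
Gen 9 (rule 57): 100101001111
Gen 10 (rule 110): 101111011001
Gen 11 (rule 57): 011000110100
Gen 12 (rule 110): 111001111100
Gen 13 (rule 57): 100101000011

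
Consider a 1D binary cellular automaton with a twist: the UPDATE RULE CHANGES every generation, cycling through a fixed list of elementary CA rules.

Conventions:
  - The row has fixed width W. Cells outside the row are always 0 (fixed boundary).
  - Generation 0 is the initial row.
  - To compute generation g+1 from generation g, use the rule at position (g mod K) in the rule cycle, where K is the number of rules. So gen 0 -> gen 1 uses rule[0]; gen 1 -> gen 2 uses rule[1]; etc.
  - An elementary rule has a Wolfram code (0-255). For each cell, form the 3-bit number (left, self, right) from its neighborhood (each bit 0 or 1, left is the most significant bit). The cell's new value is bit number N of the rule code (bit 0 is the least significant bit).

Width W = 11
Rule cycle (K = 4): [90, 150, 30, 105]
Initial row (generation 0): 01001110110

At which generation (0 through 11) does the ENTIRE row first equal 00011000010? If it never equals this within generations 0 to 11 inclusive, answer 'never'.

Gen 0: 01001110110
Gen 1 (rule 90): 10111010111
Gen 2 (rule 150): 10010010010
Gen 3 (rule 30): 11111111111
Gen 4 (rule 105): 10000000001
Gen 5 (rule 90): 01000000010
Gen 6 (rule 150): 11100000111
Gen 7 (rule 30): 10010001100
Gen 8 (rule 105): 00000101101
Gen 9 (rule 90): 00001001100
Gen 10 (rule 150): 00011110010
Gen 11 (rule 30): 00110001111

Answer: never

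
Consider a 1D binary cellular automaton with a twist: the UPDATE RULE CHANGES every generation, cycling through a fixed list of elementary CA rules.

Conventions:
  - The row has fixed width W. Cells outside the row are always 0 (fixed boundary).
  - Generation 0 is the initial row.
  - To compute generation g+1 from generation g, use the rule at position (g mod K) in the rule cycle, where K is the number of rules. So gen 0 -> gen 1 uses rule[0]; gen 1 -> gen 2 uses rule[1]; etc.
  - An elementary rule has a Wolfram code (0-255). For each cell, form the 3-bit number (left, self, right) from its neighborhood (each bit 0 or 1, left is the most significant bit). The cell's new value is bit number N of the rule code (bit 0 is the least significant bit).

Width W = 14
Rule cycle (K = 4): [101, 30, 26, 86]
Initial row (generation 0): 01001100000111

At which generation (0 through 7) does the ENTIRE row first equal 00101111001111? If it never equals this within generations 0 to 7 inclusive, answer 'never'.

Answer: never

Derivation:
Gen 0: 01001100000111
Gen 1 (rule 101): 01000101110001
Gen 2 (rule 30): 11101101001011
Gen 3 (rule 26): 10001000110010
Gen 4 (rule 86): 11011101011111
Gen 5 (rule 101): 01100111100001
Gen 6 (rule 30): 11011100010011
Gen 7 (rule 26): 10010010101110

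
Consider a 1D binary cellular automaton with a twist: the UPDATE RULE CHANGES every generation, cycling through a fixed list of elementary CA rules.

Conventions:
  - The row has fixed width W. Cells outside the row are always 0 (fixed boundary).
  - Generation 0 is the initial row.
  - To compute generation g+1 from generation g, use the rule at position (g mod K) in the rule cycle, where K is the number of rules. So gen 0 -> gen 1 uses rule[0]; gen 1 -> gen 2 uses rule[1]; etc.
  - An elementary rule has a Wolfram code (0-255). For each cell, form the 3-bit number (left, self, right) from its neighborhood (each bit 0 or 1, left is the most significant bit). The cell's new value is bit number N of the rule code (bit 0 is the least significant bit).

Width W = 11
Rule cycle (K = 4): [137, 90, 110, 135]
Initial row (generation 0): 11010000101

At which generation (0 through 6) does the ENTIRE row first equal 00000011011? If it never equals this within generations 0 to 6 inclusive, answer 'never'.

Answer: 4

Derivation:
Gen 0: 11010000101
Gen 1 (rule 137): 10000110000
Gen 2 (rule 90): 01001111000
Gen 3 (rule 110): 11011001000
Gen 4 (rule 135): 00000011011
Gen 5 (rule 137): 11111010010
Gen 6 (rule 90): 10001001101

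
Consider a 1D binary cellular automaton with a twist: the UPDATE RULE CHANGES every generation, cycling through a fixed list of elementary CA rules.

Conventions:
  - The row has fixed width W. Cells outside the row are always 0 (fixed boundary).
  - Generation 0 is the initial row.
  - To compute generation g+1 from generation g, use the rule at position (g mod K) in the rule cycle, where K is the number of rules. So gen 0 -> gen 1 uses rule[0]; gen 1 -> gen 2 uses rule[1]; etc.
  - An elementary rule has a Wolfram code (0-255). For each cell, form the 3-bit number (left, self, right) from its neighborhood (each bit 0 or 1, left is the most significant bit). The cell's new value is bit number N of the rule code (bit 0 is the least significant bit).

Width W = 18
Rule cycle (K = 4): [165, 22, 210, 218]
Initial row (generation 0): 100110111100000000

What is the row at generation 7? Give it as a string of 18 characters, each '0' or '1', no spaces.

Gen 0: 100110111100000000
Gen 1 (rule 165): 100001011001111111
Gen 2 (rule 22): 110011000110000000
Gen 3 (rule 210): 011101101011000000
Gen 4 (rule 218): 111101100011100000
Gen 5 (rule 165): 011010001001001111
Gen 6 (rule 22): 100011011111110000
Gen 7 (rule 210): 010101001111111000

Answer: 010101001111111000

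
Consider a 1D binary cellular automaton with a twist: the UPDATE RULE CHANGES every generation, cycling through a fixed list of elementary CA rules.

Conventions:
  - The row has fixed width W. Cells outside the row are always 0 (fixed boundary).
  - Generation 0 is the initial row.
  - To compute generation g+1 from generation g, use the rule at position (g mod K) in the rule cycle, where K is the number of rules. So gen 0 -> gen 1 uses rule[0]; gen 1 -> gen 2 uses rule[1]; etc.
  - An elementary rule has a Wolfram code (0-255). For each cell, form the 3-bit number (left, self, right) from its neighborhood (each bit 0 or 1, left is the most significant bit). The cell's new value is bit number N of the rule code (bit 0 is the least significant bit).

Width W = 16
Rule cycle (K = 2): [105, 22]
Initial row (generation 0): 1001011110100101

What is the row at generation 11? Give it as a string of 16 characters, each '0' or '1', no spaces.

Gen 0: 1001011110100101
Gen 1 (rule 105): 0000110011000010
Gen 2 (rule 22): 0001001100100111
Gen 3 (rule 105): 1100001100000101
Gen 4 (rule 22): 0010010010001101
Gen 5 (rule 105): 1000000000101110
Gen 6 (rule 22): 1100000001100001
Gen 7 (rule 105): 1101111101101100
Gen 8 (rule 22): 0000000000000010
Gen 9 (rule 105): 1111111111111000
Gen 10 (rule 22): 0000000000000100
Gen 11 (rule 105): 1111111111110001

Answer: 1111111111110001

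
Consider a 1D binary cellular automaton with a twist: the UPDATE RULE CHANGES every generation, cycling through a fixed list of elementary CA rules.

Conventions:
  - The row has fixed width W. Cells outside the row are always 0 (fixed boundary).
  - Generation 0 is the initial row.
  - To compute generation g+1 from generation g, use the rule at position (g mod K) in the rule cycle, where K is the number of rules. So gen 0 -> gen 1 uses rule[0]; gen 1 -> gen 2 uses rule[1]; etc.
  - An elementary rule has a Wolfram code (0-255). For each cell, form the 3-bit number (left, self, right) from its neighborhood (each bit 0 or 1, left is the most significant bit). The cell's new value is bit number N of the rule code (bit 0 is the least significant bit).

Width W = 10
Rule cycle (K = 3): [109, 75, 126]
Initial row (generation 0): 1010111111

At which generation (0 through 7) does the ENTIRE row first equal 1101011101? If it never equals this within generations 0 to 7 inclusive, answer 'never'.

Answer: never

Derivation:
Gen 0: 1010111111
Gen 1 (rule 109): 1111100001
Gen 2 (rule 75): 1000101110
Gen 3 (rule 126): 1101111011
Gen 4 (rule 109): 1111001111
Gen 5 (rule 75): 1001011001
Gen 6 (rule 126): 1111111111
Gen 7 (rule 109): 1000000001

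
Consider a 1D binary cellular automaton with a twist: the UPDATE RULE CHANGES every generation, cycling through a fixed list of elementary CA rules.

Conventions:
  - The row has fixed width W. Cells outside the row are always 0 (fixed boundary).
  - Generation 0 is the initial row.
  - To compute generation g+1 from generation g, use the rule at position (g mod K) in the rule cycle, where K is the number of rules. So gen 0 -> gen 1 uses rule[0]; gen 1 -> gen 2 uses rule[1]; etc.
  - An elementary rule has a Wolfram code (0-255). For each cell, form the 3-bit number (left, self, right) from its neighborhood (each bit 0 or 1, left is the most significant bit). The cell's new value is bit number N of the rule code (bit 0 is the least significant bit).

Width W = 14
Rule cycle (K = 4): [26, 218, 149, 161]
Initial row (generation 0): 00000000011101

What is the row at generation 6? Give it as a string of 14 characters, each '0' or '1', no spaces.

Answer: 11101010101010

Derivation:
Gen 0: 00000000011101
Gen 1 (rule 26): 00000000110000
Gen 2 (rule 218): 00000001111000
Gen 3 (rule 149): 11111100110111
Gen 4 (rule 161): 01111000001010
Gen 5 (rule 26): 11000100010001
Gen 6 (rule 218): 11101010101010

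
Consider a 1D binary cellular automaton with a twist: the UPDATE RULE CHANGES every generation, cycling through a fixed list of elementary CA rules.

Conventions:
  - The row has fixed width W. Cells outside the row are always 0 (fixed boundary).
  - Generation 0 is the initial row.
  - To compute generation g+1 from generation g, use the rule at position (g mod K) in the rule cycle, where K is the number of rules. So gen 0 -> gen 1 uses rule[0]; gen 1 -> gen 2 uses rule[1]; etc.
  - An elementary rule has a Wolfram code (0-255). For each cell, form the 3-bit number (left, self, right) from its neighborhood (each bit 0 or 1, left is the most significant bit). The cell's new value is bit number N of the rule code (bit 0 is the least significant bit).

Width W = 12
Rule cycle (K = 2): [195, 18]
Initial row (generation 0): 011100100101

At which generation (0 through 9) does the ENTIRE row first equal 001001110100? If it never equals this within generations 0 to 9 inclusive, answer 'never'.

Answer: never

Derivation:
Gen 0: 011100100101
Gen 1 (rule 195): 101101001000
Gen 2 (rule 18): 000000110100
Gen 3 (rule 195): 111111010001
Gen 4 (rule 18): 000000001010
Gen 5 (rule 195): 111111110000
Gen 6 (rule 18): 000000001000
Gen 7 (rule 195): 111111110011
Gen 8 (rule 18): 000000001100
Gen 9 (rule 195): 111111110101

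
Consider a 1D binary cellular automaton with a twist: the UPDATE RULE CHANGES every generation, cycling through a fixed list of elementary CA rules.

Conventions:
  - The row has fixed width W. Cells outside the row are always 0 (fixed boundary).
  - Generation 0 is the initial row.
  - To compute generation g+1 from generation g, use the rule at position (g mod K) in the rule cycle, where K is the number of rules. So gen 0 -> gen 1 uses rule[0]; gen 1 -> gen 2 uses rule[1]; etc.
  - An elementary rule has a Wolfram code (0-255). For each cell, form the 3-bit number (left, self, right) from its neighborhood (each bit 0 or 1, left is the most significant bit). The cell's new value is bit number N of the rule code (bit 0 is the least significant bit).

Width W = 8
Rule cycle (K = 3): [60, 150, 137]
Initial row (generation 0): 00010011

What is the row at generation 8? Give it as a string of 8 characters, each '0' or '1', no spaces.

Gen 0: 00010011
Gen 1 (rule 60): 00011010
Gen 2 (rule 150): 00100011
Gen 3 (rule 137): 10001010
Gen 4 (rule 60): 11001111
Gen 5 (rule 150): 00110110
Gen 6 (rule 137): 10100100
Gen 7 (rule 60): 11110110
Gen 8 (rule 150): 01100001

Answer: 01100001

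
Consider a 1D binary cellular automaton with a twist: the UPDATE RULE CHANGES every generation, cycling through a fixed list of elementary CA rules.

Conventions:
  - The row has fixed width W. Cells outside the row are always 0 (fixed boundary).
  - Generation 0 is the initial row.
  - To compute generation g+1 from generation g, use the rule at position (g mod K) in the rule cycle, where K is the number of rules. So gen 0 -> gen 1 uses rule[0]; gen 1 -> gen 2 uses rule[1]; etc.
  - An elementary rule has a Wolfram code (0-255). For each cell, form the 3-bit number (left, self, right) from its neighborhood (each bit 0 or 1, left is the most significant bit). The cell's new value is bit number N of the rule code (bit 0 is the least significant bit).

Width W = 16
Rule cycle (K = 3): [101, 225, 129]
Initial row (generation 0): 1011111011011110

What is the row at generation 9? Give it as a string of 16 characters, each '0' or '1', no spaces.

Answer: 1001111110010001

Derivation:
Gen 0: 1011111011011110
Gen 1 (rule 101): 1100001101100010
Gen 2 (rule 225): 0101100110101000
Gen 3 (rule 129): 0000000000000011
Gen 4 (rule 101): 1111111111111001
Gen 5 (rule 225): 0111111111111000
Gen 6 (rule 129): 0011111111110011
Gen 7 (rule 101): 1000000000010001
Gen 8 (rule 225): 0011111111000100
Gen 9 (rule 129): 1001111110010001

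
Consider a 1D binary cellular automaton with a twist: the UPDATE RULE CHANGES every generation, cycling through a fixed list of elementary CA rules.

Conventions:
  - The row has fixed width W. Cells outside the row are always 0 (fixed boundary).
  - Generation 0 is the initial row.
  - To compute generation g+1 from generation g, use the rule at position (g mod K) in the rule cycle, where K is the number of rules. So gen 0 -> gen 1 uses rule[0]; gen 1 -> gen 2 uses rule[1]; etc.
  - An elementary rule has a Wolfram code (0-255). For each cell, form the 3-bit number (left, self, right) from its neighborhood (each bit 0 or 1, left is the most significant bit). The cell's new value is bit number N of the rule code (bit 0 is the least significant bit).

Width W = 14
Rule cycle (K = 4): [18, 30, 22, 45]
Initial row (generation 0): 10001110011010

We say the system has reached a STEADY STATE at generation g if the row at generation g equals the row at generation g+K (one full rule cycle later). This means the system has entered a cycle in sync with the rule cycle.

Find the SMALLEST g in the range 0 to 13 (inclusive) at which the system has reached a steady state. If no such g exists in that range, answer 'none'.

Gen 0: 10001110011010
Gen 1 (rule 18): 01010001100001
Gen 2 (rule 30): 11011011010011
Gen 3 (rule 22): 00000000011100
Gen 4 (rule 45): 11111111010001
Gen 5 (rule 18): 00000000001010
Gen 6 (rule 30): 00000000011011
Gen 7 (rule 22): 00000000100000
Gen 8 (rule 45): 11111110101111
Gen 9 (rule 18): 00000000000000
Gen 10 (rule 30): 00000000000000
Gen 11 (rule 22): 00000000000000
Gen 12 (rule 45): 11111111111111
Gen 13 (rule 18): 00000000000000
Gen 14 (rule 30): 00000000000000
Gen 15 (rule 22): 00000000000000
Gen 16 (rule 45): 11111111111111
Gen 17 (rule 18): 00000000000000

Answer: 9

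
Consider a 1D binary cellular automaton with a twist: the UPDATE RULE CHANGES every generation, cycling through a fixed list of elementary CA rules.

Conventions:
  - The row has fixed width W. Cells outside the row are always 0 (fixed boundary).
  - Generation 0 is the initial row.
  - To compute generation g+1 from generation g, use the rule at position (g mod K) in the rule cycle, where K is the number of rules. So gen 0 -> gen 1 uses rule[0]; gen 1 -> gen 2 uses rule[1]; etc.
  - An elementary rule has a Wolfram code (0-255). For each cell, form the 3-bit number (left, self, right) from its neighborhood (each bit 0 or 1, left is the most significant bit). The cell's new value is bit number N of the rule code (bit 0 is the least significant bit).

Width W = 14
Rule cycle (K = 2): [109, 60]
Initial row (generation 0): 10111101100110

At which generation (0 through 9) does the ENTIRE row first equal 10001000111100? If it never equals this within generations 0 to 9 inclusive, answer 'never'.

Answer: never

Derivation:
Gen 0: 10111101100110
Gen 1 (rule 109): 11100111100110
Gen 2 (rule 60): 10010100010101
Gen 3 (rule 109): 10011101011111
Gen 4 (rule 60): 11010011110000
Gen 5 (rule 109): 11110010010111
Gen 6 (rule 60): 10001011011100
Gen 7 (rule 109): 10101111110101
Gen 8 (rule 60): 11111000001111
Gen 9 (rule 109): 10001011101001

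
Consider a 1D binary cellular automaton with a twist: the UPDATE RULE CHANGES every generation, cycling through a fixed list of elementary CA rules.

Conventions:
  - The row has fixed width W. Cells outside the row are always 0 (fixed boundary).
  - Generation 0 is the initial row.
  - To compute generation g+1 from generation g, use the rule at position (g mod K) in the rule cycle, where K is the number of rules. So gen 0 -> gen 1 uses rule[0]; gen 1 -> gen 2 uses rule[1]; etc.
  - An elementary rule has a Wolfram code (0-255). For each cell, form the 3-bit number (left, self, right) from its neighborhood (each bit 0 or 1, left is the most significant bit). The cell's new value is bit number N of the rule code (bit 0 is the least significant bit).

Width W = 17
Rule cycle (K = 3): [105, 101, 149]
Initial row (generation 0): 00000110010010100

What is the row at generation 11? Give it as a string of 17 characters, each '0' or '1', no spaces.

Answer: 01111011001010010

Derivation:
Gen 0: 00000110010010100
Gen 1 (rule 105): 11110110000001001
Gen 2 (rule 101): 00011010111101001
Gen 3 (rule 149): 11000010011001101
Gen 4 (rule 105): 11011000011001110
Gen 5 (rule 101): 01101011001000010
Gen 6 (rule 149): 00001000101111011
Gen 7 (rule 105): 11100010011001111
Gen 8 (rule 101): 00101010001000001
Gen 9 (rule 149): 10101011101111101
Gen 10 (rule 105): 01010110111000110
Gen 11 (rule 101): 01111011001010010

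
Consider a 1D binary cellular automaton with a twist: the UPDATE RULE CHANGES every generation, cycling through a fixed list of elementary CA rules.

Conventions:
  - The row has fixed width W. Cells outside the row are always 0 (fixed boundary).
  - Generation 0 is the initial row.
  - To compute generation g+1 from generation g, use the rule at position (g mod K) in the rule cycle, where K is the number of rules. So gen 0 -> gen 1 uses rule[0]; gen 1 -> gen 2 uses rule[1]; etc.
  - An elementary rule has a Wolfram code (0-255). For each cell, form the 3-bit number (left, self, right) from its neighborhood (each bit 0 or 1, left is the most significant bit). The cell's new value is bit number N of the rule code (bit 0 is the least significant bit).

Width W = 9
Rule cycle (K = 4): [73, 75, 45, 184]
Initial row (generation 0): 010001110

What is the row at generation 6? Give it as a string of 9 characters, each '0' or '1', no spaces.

Gen 0: 010001110
Gen 1 (rule 73): 000101010
Gen 2 (rule 75): 111000000
Gen 3 (rule 45): 100011111
Gen 4 (rule 184): 010011110
Gen 5 (rule 73): 000010010
Gen 6 (rule 75): 111100100

Answer: 111100100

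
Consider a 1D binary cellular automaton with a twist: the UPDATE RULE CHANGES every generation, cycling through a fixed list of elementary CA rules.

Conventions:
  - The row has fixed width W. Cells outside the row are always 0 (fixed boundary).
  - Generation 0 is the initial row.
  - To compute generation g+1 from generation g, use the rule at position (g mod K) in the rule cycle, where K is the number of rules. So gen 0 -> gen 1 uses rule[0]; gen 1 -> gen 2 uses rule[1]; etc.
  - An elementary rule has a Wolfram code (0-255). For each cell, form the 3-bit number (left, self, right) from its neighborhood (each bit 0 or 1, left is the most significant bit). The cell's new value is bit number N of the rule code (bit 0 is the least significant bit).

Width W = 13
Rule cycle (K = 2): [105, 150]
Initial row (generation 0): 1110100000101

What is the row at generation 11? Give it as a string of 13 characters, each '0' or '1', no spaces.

Gen 0: 1110100000101
Gen 1 (rule 105): 1011001110010
Gen 2 (rule 150): 1000110101111
Gen 3 (rule 105): 0010111011001
Gen 4 (rule 150): 0110010000111
Gen 5 (rule 105): 0110000110101
Gen 6 (rule 150): 1001001000101
Gen 7 (rule 105): 0000000010010
Gen 8 (rule 150): 0000000111111
Gen 9 (rule 105): 1111110100001
Gen 10 (rule 150): 0111100110011
Gen 11 (rule 105): 0100100110011

Answer: 0100100110011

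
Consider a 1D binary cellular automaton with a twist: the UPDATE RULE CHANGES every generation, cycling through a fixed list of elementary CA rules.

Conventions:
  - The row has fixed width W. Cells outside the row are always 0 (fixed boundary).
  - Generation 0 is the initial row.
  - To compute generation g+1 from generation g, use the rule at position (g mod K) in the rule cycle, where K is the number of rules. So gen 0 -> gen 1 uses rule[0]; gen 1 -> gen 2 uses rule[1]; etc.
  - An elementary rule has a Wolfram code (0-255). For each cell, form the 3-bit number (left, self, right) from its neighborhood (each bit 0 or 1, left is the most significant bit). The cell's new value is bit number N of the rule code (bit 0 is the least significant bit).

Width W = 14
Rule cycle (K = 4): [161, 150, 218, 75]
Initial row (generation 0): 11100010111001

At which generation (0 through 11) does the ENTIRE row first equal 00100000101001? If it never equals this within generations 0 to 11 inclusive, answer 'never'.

Gen 0: 11100010111001
Gen 1 (rule 161): 01001001010000
Gen 2 (rule 150): 11111111011000
Gen 3 (rule 218): 11111111011100
Gen 4 (rule 75): 10000001010101
Gen 5 (rule 161): 00111100101010
Gen 6 (rule 150): 01011011101011
Gen 7 (rule 218): 10011011100011
Gen 8 (rule 75): 00111010101111
Gen 9 (rule 161): 10010101010110
Gen 10 (rule 150): 11110101010001
Gen 11 (rule 218): 11110000001010

Answer: never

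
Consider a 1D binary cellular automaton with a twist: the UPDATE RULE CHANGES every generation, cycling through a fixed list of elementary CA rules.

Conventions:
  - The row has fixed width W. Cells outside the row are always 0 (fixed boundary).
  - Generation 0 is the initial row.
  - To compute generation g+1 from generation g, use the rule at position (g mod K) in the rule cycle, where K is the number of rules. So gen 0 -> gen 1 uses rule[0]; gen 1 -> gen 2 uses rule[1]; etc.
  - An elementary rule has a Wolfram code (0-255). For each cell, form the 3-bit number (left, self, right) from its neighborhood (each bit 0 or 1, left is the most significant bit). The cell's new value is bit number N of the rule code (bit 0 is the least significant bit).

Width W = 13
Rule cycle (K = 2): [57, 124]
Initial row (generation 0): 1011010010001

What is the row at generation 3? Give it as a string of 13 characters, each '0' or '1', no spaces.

Answer: 0100000011001

Derivation:
Gen 0: 1011010010001
Gen 1 (rule 57): 0110101001100
Gen 2 (rule 124): 0111111101110
Gen 3 (rule 57): 0100000011001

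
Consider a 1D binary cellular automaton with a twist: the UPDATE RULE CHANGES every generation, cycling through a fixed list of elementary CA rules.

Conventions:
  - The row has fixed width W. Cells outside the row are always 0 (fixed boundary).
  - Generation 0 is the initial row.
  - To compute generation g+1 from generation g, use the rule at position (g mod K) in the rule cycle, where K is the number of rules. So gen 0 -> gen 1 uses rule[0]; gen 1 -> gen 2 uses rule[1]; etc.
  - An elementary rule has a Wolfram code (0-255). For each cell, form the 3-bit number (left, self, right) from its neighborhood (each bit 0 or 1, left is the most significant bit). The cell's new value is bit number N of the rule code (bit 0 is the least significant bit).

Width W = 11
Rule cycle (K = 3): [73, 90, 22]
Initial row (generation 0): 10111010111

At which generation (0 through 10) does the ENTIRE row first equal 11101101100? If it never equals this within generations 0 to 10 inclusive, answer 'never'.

Answer: 3

Derivation:
Gen 0: 10111010111
Gen 1 (rule 73): 00101000101
Gen 2 (rule 90): 01000101000
Gen 3 (rule 22): 11101101100
Gen 4 (rule 73): 10101101101
Gen 5 (rule 90): 00001101100
Gen 6 (rule 22): 00010000010
Gen 7 (rule 73): 11000111000
Gen 8 (rule 90): 11101101100
Gen 9 (rule 22): 00000000010
Gen 10 (rule 73): 11111111000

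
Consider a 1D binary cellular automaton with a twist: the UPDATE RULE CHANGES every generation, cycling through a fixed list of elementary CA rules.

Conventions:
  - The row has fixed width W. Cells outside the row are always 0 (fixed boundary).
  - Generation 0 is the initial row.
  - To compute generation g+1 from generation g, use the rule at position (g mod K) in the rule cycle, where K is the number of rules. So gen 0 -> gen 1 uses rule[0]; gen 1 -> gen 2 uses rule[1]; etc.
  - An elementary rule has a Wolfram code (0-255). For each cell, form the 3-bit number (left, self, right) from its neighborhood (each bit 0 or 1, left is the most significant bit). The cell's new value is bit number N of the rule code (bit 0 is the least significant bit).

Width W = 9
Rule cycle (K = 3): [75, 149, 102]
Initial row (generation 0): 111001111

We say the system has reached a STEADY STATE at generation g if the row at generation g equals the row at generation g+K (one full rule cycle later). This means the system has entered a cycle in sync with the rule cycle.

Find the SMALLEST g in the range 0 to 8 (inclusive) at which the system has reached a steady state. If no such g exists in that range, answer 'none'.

Gen 0: 111001111
Gen 1 (rule 75): 101011001
Gen 2 (rule 149): 101000101
Gen 3 (rule 102): 111001111
Gen 4 (rule 75): 101011001
Gen 5 (rule 149): 101000101
Gen 6 (rule 102): 111001111
Gen 7 (rule 75): 101011001
Gen 8 (rule 149): 101000101
Gen 9 (rule 102): 111001111
Gen 10 (rule 75): 101011001
Gen 11 (rule 149): 101000101

Answer: 0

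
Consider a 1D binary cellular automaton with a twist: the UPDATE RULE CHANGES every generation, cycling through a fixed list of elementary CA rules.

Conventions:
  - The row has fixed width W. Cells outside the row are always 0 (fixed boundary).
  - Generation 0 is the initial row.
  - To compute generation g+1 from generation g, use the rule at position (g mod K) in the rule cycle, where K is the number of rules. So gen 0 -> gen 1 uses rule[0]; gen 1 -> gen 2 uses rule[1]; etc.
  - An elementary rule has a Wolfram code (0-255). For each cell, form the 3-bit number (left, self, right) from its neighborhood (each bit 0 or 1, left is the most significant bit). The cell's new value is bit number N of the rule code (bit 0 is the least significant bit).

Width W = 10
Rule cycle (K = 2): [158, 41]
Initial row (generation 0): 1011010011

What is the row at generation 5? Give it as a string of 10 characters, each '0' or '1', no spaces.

Gen 0: 1011010011
Gen 1 (rule 158): 1010011110
Gen 2 (rule 41): 0100010000
Gen 3 (rule 158): 1110111000
Gen 4 (rule 41): 1001100011
Gen 5 (rule 158): 1111010110

Answer: 1111010110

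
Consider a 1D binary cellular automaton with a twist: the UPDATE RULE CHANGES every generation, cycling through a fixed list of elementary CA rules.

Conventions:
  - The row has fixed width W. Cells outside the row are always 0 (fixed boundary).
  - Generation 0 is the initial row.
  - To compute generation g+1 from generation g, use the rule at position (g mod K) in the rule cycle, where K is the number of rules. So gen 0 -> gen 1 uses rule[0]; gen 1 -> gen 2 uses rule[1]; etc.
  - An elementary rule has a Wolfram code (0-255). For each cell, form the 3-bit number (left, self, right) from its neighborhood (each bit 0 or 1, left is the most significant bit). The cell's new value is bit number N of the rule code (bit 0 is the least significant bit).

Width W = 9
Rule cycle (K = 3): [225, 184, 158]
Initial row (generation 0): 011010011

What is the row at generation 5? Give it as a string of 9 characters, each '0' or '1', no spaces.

Gen 0: 011010011
Gen 1 (rule 225): 001100001
Gen 2 (rule 184): 001010000
Gen 3 (rule 158): 011011000
Gen 4 (rule 225): 001101011
Gen 5 (rule 184): 001010110

Answer: 001010110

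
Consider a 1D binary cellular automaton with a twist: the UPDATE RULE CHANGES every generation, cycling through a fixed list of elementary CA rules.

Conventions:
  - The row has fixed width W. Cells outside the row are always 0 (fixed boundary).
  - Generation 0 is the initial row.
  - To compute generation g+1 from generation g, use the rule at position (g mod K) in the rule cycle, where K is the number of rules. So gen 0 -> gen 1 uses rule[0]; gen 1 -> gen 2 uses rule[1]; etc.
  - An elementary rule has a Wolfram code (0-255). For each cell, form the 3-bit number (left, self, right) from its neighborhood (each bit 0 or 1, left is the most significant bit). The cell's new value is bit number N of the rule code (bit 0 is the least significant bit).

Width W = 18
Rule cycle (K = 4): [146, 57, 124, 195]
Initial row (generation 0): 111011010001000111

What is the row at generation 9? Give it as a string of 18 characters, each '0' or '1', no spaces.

Answer: 101101101111000101

Derivation:
Gen 0: 111011010001000111
Gen 1 (rule 146): 010000001010101010
Gen 2 (rule 57): 001111100101010101
Gen 3 (rule 124): 001000110111111111
Gen 4 (rule 195): 110011010011111111
Gen 5 (rule 146): 001100001101111110
Gen 6 (rule 57): 101011101011000001
Gen 7 (rule 124): 111110111111100001
Gen 8 (rule 195): 011110011111101110
Gen 9 (rule 146): 101101101111000101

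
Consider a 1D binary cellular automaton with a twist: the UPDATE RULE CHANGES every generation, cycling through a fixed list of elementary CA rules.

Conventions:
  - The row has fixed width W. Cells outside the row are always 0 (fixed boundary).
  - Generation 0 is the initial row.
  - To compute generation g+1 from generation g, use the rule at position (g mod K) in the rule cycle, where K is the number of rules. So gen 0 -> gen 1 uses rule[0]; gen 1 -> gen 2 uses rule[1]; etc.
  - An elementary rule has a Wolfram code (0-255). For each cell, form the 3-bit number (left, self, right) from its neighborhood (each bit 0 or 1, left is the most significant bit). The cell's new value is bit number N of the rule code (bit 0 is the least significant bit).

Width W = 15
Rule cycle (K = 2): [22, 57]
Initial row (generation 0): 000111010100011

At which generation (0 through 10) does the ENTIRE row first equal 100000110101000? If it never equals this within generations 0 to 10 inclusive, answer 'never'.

Answer: never

Derivation:
Gen 0: 000111010100011
Gen 1 (rule 22): 001000010110100
Gen 2 (rule 57): 100111001101011
Gen 3 (rule 22): 111000110001000
Gen 4 (rule 57): 100110101100111
Gen 5 (rule 22): 111000100011000
Gen 6 (rule 57): 100110011010111
Gen 7 (rule 22): 111001100010000
Gen 8 (rule 57): 100101011001111
Gen 9 (rule 22): 111101000110000
Gen 10 (rule 57): 100010110101111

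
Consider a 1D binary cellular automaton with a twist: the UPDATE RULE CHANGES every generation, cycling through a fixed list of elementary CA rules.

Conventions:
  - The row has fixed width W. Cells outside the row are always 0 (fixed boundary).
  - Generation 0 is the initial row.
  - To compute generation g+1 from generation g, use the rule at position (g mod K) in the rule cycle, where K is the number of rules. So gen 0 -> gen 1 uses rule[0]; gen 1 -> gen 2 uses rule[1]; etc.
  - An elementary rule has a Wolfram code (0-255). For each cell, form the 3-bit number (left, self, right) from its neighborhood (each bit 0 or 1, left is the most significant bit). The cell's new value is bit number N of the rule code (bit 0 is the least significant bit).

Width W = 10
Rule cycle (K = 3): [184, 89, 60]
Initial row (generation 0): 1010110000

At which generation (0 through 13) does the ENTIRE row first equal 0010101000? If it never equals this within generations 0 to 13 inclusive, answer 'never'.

Answer: 10

Derivation:
Gen 0: 1010110000
Gen 1 (rule 184): 0101101000
Gen 2 (rule 89): 0001100111
Gen 3 (rule 60): 0001010100
Gen 4 (rule 184): 0000101010
Gen 5 (rule 89): 1110000001
Gen 6 (rule 60): 1001000001
Gen 7 (rule 184): 0100100000
Gen 8 (rule 89): 0010011111
Gen 9 (rule 60): 0011010000
Gen 10 (rule 184): 0010101000
Gen 11 (rule 89): 1000000111
Gen 12 (rule 60): 1100000100
Gen 13 (rule 184): 1010000010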